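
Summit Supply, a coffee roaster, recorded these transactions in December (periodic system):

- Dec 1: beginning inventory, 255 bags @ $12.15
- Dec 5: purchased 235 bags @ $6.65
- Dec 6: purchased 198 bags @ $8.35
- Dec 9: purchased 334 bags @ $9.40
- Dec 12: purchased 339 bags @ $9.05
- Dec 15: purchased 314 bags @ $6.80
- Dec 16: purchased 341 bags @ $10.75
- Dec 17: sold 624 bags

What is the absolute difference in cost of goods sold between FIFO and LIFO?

$189.75

FIFO COGS: 255 @ $12.15 + 235 @ $6.65 + 134 @ $8.35 = $5,779.90
LIFO COGS: 341 @ $10.75 + 283 @ $6.80 = $5,590.15
Difference = |$5,779.90 − $5,590.15| = $189.75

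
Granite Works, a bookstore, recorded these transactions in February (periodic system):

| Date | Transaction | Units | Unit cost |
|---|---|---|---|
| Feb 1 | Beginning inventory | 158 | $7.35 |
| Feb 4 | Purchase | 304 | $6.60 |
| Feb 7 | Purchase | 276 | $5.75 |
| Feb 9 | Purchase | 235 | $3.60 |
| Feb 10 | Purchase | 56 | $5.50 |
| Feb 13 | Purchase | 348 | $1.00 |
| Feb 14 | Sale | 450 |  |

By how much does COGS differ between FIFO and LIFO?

FIFO COGS: 158 @ $7.35 + 292 @ $6.60 = $3,088.50
LIFO COGS: 348 @ $1.00 + 56 @ $5.50 + 46 @ $3.60 = $821.60
Difference = |$3,088.50 − $821.60| = $2,266.90

$2,266.90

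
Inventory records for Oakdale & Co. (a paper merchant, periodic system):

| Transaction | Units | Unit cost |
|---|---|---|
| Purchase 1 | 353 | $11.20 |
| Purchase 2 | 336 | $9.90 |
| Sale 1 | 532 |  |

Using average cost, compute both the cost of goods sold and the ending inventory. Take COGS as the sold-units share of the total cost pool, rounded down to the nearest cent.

Sale 1, sell 532: 532/689 × $7,280.00 → $5,621.13
Ending inventory (cost pool remaining) = $1,658.87

COGS = $5,621.13; ending inventory = $1,658.87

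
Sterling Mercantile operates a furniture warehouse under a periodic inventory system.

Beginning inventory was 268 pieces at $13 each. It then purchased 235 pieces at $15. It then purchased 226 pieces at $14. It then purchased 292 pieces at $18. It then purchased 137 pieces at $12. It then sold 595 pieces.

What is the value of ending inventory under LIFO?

Ending inventory = $7,849

Sale 1 (595) [LIFO — newest first]: 137 @ $12 + 292 @ $18 + 166 @ $14 = $9,224
Ending inventory: 268 @ $13 + 235 @ $15 + 60 @ $14 = $7,849
Check: goods available $17,073 = COGS $9,224 + ending $7,849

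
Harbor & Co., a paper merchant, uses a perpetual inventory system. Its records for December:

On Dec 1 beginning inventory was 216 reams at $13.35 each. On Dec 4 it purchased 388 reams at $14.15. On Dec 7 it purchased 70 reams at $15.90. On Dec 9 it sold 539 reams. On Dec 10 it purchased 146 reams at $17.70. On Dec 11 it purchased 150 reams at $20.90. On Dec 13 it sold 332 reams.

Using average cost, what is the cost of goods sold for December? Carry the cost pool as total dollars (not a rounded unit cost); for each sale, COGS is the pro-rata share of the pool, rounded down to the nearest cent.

COGS = $13,455.84

After Dec 1: 216 on hand, pool $2,883.60 (≈ $13.3500 each)
After Dec 4: 604 on hand, pool $8,373.80 (≈ $13.8639 each)
After Dec 7: 674 on hand, pool $9,486.80 (≈ $14.0754 each)
Dec 9, sell 539: 539/674 × $9,486.80 → $7,586.62
After Dec 10: 281 on hand, pool $4,484.38 (≈ $15.9586 each)
After Dec 11: 431 on hand, pool $7,619.38 (≈ $17.6784 each)
Dec 13, sell 332: 332/431 × $7,619.38 → $5,869.22
Total COGS = $7,586.62 + $5,869.22 = $13,455.84
Ending inventory (cost pool remaining) = $1,750.16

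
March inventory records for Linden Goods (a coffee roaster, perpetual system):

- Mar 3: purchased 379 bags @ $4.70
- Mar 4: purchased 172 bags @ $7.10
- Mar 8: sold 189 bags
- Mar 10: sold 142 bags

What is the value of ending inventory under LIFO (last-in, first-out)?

Mar 8, 189 sold [LIFO — newest first]: 172 @ $7.10 + 17 @ $4.70 = $1,301.10
Mar 10, 142 sold [LIFO — newest first]: 142 @ $4.70 = $667.40
Total COGS = $1,301.10 + $667.40 = $1,968.50
Ending inventory: 220 @ $4.70 = $1,034.00
Check: goods available $3,002.50 = COGS $1,968.50 + ending $1,034.00

Ending inventory = $1,034.00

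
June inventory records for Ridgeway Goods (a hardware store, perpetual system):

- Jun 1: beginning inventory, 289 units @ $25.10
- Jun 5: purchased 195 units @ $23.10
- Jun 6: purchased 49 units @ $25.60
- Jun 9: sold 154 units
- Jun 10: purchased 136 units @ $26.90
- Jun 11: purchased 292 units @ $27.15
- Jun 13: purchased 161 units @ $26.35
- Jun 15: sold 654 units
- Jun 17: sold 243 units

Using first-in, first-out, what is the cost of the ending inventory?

Ending inventory = $1,870.85

Jun 9, 154 sold [FIFO — oldest first]: 154 @ $25.10 = $3,865.40
Jun 15, 654 sold [FIFO — oldest first]: 135 @ $25.10 + 195 @ $23.10 + 49 @ $25.60 + 136 @ $26.90 + 139 @ $27.15 = $16,579.65
Jun 17, 243 sold [FIFO — oldest first]: 153 @ $27.15 + 90 @ $26.35 = $6,525.45
Total COGS = $3,865.40 + $16,579.65 + $6,525.45 = $26,970.50
Ending inventory: 71 @ $26.35 = $1,870.85
Check: goods available $28,841.35 = COGS $26,970.50 + ending $1,870.85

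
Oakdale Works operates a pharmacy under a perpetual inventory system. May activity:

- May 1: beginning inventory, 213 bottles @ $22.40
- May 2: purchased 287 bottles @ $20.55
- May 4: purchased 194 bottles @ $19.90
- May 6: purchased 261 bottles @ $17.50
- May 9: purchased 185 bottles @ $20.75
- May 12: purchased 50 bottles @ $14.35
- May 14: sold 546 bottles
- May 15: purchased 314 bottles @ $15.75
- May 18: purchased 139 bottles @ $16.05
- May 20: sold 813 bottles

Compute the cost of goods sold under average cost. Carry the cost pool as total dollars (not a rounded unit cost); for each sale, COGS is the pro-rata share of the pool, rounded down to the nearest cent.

COGS = $25,658.01

After May 1: 213 on hand, pool $4,771.20 (≈ $22.4000 each)
After May 2: 500 on hand, pool $10,669.05 (≈ $21.3381 each)
After May 4: 694 on hand, pool $14,529.65 (≈ $20.9361 each)
After May 6: 955 on hand, pool $19,097.15 (≈ $19.9970 each)
After May 9: 1140 on hand, pool $22,935.90 (≈ $20.1192 each)
After May 12: 1190 on hand, pool $23,653.40 (≈ $19.8768 each)
May 14, sell 546: 546/1190 × $23,653.40 → $10,852.73
After May 15: 958 on hand, pool $17,746.17 (≈ $18.5242 each)
After May 18: 1097 on hand, pool $19,977.12 (≈ $18.2107 each)
May 20, sell 813: 813/1097 × $19,977.12 → $14,805.28
Total COGS = $10,852.73 + $14,805.28 = $25,658.01
Ending inventory (cost pool remaining) = $5,171.84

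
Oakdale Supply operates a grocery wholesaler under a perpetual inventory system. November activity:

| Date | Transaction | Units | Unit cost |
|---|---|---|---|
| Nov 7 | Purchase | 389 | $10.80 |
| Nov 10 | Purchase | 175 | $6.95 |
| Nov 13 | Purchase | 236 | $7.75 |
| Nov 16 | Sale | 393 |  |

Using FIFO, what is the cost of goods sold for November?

COGS = $4,229.00

Nov 16, 393 sold [FIFO — oldest first]: 389 @ $10.80 + 4 @ $6.95 = $4,229.00
Ending inventory: 171 @ $6.95 + 236 @ $7.75 = $3,017.45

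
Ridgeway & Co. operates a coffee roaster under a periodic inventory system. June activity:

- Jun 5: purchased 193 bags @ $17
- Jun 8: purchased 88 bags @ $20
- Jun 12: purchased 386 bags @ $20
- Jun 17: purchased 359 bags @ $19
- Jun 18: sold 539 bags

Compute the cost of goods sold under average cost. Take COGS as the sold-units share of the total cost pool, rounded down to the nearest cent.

COGS = $10,287.23

Jun 18, sell 539: 539/1026 × $19,582.00 → $10,287.23
Ending inventory (cost pool remaining) = $9,294.77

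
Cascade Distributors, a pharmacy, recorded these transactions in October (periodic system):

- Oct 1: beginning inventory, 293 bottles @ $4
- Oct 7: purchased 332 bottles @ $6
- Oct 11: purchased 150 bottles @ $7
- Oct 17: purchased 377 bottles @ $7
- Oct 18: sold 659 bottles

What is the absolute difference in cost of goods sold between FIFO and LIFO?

FIFO COGS: 293 @ $4 + 332 @ $6 + 34 @ $7 = $3,402
LIFO COGS: 377 @ $7 + 150 @ $7 + 132 @ $6 = $4,481
Difference = |$3,402 − $4,481| = $1,079

$1,079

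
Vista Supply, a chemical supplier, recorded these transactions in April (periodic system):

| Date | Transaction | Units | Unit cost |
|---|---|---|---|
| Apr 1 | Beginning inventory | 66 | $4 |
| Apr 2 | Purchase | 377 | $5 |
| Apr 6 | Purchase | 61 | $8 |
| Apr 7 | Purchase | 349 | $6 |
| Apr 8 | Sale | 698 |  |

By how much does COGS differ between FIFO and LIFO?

FIFO COGS: 66 @ $4 + 377 @ $5 + 61 @ $8 + 194 @ $6 = $3,801
LIFO COGS: 349 @ $6 + 61 @ $8 + 288 @ $5 = $4,022
Difference = |$3,801 − $4,022| = $221

$221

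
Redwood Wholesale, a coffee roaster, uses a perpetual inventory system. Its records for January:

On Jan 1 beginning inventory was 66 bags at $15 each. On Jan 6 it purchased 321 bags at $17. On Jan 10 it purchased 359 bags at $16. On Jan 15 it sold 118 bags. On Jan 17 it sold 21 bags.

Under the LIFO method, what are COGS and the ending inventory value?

COGS = $2,224; ending inventory = $9,967

Jan 15, 118 sold [LIFO — newest first]: 118 @ $16 = $1,888
Jan 17, 21 sold [LIFO — newest first]: 21 @ $16 = $336
Total COGS = $1,888 + $336 = $2,224
Ending inventory: 66 @ $15 + 321 @ $17 + 220 @ $16 = $9,967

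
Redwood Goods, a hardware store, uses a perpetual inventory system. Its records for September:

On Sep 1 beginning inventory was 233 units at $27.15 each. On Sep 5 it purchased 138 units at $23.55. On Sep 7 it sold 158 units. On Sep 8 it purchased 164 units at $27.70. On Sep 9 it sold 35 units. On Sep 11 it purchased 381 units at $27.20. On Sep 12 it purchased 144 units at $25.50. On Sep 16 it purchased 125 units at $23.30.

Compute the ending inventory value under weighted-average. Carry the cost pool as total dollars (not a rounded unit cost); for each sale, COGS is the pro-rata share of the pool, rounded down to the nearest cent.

After Sep 1: 233 on hand, pool $6,325.95 (≈ $27.1500 each)
After Sep 5: 371 on hand, pool $9,575.85 (≈ $25.8109 each)
Sep 7, sell 158: 158/371 × $9,575.85 → $4,078.12
After Sep 8: 377 on hand, pool $10,040.53 (≈ $26.6327 each)
Sep 9, sell 35: 35/377 × $10,040.53 → $932.14
After Sep 11: 723 on hand, pool $19,471.59 (≈ $26.9317 each)
After Sep 12: 867 on hand, pool $23,143.59 (≈ $26.6939 each)
After Sep 16: 992 on hand, pool $26,056.09 (≈ $26.2662 each)
Total COGS = $4,078.12 + $932.14 = $5,010.26
Ending inventory (cost pool remaining) = $26,056.09
Check: goods available $31,066.35 = COGS $5,010.26 + ending $26,056.09

Ending inventory = $26,056.09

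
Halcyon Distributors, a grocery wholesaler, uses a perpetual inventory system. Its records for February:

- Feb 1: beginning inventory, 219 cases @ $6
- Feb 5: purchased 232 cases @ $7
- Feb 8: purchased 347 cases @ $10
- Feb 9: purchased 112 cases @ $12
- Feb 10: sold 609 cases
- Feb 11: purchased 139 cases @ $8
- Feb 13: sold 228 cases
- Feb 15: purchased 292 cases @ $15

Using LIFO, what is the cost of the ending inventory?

Ending inventory = $5,652

Feb 10, 609 sold [LIFO — newest first]: 112 @ $12 + 347 @ $10 + 150 @ $7 = $5,864
Feb 13, 228 sold [LIFO — newest first]: 139 @ $8 + 82 @ $7 + 7 @ $6 = $1,728
Total COGS = $5,864 + $1,728 = $7,592
Ending inventory: 212 @ $6 + 292 @ $15 = $5,652
Check: goods available $13,244 = COGS $7,592 + ending $5,652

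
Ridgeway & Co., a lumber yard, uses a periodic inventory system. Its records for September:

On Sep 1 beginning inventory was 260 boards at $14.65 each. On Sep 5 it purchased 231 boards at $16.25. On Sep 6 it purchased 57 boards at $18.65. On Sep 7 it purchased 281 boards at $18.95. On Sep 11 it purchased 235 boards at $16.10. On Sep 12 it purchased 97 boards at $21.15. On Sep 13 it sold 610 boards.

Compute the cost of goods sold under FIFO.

Sep 13, 610 sold [FIFO — oldest first]: 260 @ $14.65 + 231 @ $16.25 + 57 @ $18.65 + 62 @ $18.95 = $9,800.70
Ending inventory: 219 @ $18.95 + 235 @ $16.10 + 97 @ $21.15 = $9,985.10

COGS = $9,800.70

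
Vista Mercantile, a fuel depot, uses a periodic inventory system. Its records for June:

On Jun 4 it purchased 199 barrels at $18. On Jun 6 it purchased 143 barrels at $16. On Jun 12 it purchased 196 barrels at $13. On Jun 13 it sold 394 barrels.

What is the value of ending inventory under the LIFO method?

Ending inventory = $2,592

Jun 13, 394 sold [LIFO — newest first]: 196 @ $13 + 143 @ $16 + 55 @ $18 = $5,826
Ending inventory: 144 @ $18 = $2,592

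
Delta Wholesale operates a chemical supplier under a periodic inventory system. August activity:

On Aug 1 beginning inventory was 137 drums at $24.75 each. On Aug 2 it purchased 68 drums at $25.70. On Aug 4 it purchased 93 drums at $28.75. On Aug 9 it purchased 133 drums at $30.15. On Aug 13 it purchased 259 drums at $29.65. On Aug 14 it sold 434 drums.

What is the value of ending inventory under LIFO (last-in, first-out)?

Aug 14, 434 sold [LIFO — newest first]: 259 @ $29.65 + 133 @ $30.15 + 42 @ $28.75 = $12,896.80
Ending inventory: 137 @ $24.75 + 68 @ $25.70 + 51 @ $28.75 = $6,604.60
Check: goods available $19,501.40 = COGS $12,896.80 + ending $6,604.60

Ending inventory = $6,604.60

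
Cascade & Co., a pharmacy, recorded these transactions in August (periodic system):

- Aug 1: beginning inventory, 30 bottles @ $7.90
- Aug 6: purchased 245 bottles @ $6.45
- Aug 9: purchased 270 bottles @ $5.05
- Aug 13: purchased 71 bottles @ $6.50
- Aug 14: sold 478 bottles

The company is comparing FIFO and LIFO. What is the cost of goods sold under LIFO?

COGS = $2,708.65

FIFO COGS: 30 @ $7.90 + 245 @ $6.45 + 203 @ $5.05 = $2,842.40
LIFO COGS: 71 @ $6.50 + 270 @ $5.05 + 137 @ $6.45 = $2,708.65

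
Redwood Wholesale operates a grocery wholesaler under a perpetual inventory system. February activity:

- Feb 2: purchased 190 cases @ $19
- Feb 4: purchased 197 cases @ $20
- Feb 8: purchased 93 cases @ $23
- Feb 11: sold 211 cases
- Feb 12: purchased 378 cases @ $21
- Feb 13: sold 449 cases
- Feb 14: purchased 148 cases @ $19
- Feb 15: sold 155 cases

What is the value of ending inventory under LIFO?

Ending inventory = $3,630

Feb 11, 211 sold [LIFO — newest first]: 93 @ $23 + 118 @ $20 = $4,499
Feb 13, 449 sold [LIFO — newest first]: 378 @ $21 + 71 @ $20 = $9,358
Feb 15, 155 sold [LIFO — newest first]: 148 @ $19 + 7 @ $20 = $2,952
Total COGS = $4,499 + $9,358 + $2,952 = $16,809
Ending inventory: 190 @ $19 + 1 @ $20 = $3,630
Check: goods available $20,439 = COGS $16,809 + ending $3,630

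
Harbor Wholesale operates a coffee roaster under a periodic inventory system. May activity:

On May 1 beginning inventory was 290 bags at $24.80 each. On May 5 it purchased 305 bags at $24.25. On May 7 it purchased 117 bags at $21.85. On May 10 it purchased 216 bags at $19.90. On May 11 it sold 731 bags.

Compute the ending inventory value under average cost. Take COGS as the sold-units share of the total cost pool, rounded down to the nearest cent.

Ending inventory = $4,552.04

May 11, sell 731: 731/928 × $21,443.10 → $16,891.06
Ending inventory (cost pool remaining) = $4,552.04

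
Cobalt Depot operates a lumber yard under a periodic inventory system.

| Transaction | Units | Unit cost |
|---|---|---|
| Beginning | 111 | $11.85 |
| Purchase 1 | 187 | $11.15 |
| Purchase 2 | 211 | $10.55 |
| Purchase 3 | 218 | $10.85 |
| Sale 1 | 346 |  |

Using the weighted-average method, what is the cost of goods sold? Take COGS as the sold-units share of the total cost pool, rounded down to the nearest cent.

Sale 1, sell 346: 346/727 × $7,991.75 → $3,803.50
Ending inventory (cost pool remaining) = $4,188.25
Check: goods available $7,991.75 = COGS $3,803.50 + ending $4,188.25

COGS = $3,803.50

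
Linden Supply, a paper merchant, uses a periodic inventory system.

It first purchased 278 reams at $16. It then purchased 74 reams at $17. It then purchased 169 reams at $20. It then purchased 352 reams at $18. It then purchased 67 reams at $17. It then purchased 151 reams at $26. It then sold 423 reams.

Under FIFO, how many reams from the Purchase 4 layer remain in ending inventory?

Sale 1 (423) [FIFO — oldest first]: 278 @ $16 + 74 @ $17 + 71 @ $20 = $7,126
Ending inventory: 98 @ $20 + 352 @ $18 + 67 @ $17 + 151 @ $26 = $13,361
Check: goods available $20,487 = COGS $7,126 + ending $13,361

352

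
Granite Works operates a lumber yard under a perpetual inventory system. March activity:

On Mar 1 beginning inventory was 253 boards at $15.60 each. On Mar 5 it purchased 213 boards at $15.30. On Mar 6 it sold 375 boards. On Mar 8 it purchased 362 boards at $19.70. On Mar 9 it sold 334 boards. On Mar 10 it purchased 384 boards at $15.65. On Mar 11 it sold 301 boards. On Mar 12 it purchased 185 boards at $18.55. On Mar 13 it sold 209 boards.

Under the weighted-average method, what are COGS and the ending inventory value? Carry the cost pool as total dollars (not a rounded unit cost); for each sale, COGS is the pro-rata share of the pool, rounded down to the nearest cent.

COGS = $20,675.67; ending inventory = $3,102.78

After Mar 1: 253 on hand, pool $3,946.80 (≈ $15.6000 each)
After Mar 5: 466 on hand, pool $7,205.70 (≈ $15.4629 each)
Mar 6, sell 375: 375/466 × $7,205.70 → $5,798.57
After Mar 8: 453 on hand, pool $8,538.53 (≈ $18.8489 each)
Mar 9, sell 334: 334/453 × $8,538.53 → $6,295.51
After Mar 10: 503 on hand, pool $8,252.62 (≈ $16.4068 each)
Mar 11, sell 301: 301/503 × $8,252.62 → $4,938.44
After Mar 12: 387 on hand, pool $6,745.93 (≈ $17.4313 each)
Mar 13, sell 209: 209/387 × $6,745.93 → $3,643.15
Total COGS = $5,798.57 + $6,295.51 + $4,938.44 + $3,643.15 = $20,675.67
Ending inventory (cost pool remaining) = $3,102.78
Check: goods available $23,778.45 = COGS $20,675.67 + ending $3,102.78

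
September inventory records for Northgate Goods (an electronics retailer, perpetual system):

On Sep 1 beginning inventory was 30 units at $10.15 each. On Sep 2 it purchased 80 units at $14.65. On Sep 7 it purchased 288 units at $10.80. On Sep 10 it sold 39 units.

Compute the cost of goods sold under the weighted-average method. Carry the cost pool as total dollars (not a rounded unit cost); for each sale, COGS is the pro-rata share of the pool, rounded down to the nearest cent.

After Sep 1: 30 on hand, pool $304.50 (≈ $10.1500 each)
After Sep 2: 110 on hand, pool $1,476.50 (≈ $13.4227 each)
After Sep 7: 398 on hand, pool $4,586.90 (≈ $11.5249 each)
Sep 10, sell 39: 39/398 × $4,586.90 → $449.47
Ending inventory (cost pool remaining) = $4,137.43
Check: goods available $4,586.90 = COGS $449.47 + ending $4,137.43

COGS = $449.47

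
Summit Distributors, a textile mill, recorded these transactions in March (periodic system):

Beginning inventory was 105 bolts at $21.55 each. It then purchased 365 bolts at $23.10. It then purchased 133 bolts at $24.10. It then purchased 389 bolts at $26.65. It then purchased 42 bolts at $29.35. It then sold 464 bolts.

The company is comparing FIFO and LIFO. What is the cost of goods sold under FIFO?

COGS = $10,555.65

FIFO COGS: 105 @ $21.55 + 359 @ $23.10 = $10,555.65
LIFO COGS: 42 @ $29.35 + 389 @ $26.65 + 33 @ $24.10 = $12,394.85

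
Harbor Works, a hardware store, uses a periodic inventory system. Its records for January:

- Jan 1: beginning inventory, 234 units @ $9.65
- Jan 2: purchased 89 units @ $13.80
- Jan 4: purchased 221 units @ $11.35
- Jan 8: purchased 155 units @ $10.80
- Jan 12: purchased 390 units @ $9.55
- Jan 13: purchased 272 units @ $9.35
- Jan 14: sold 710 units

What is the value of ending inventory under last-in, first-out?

Jan 14, 710 sold [LIFO — newest first]: 272 @ $9.35 + 390 @ $9.55 + 48 @ $10.80 = $6,786.10
Ending inventory: 234 @ $9.65 + 89 @ $13.80 + 221 @ $11.35 + 107 @ $10.80 = $7,150.25
Check: goods available $13,936.35 = COGS $6,786.10 + ending $7,150.25

Ending inventory = $7,150.25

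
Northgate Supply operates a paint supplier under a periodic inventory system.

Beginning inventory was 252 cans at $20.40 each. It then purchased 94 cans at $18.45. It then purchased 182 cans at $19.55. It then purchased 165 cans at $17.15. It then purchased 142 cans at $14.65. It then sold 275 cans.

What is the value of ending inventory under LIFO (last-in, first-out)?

Ending inventory = $10,982.00

Sale 1 (275) [LIFO — newest first]: 142 @ $14.65 + 133 @ $17.15 = $4,361.25
Ending inventory: 252 @ $20.40 + 94 @ $18.45 + 182 @ $19.55 + 32 @ $17.15 = $10,982.00
Check: goods available $15,343.25 = COGS $4,361.25 + ending $10,982.00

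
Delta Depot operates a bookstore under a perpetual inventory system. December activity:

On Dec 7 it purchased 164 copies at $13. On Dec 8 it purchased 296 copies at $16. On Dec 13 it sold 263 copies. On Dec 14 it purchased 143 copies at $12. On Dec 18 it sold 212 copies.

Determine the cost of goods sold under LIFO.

COGS = $6,920

Dec 13, 263 sold [LIFO — newest first]: 263 @ $16 = $4,208
Dec 18, 212 sold [LIFO — newest first]: 143 @ $12 + 33 @ $16 + 36 @ $13 = $2,712
Total COGS = $4,208 + $2,712 = $6,920
Ending inventory: 128 @ $13 = $1,664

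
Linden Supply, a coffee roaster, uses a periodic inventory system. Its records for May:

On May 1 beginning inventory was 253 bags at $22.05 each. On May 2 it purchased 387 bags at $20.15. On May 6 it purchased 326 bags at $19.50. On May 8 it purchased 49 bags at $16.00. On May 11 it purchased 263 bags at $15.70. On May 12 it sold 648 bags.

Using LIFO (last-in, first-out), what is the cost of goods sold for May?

COGS = $11,471.60

May 12, 648 sold [LIFO — newest first]: 263 @ $15.70 + 49 @ $16.00 + 326 @ $19.50 + 10 @ $20.15 = $11,471.60
Ending inventory: 253 @ $22.05 + 377 @ $20.15 = $13,175.20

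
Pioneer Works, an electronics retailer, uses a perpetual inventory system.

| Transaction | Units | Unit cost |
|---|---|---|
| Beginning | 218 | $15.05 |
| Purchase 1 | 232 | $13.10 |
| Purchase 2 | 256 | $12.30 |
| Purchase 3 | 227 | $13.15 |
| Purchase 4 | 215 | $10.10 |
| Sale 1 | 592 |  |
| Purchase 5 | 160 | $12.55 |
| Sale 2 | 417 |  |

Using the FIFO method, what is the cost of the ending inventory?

Sale 1 (592) [FIFO — oldest first]: 218 @ $15.05 + 232 @ $13.10 + 142 @ $12.30 = $8,066.70
Sale 2 (417) [FIFO — oldest first]: 114 @ $12.30 + 227 @ $13.15 + 76 @ $10.10 = $5,154.85
Total COGS = $8,066.70 + $5,154.85 = $13,221.55
Ending inventory: 139 @ $10.10 + 160 @ $12.55 = $3,411.90

Ending inventory = $3,411.90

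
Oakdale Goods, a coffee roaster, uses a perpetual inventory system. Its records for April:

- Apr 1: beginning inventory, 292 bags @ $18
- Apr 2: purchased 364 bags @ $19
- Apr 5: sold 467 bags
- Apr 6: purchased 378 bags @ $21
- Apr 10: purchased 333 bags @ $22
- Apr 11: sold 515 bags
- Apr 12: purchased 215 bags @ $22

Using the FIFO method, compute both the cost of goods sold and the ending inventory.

COGS = $19,018; ending inventory = $13,148

Apr 5, 467 sold [FIFO — oldest first]: 292 @ $18 + 175 @ $19 = $8,581
Apr 11, 515 sold [FIFO — oldest first]: 189 @ $19 + 326 @ $21 = $10,437
Total COGS = $8,581 + $10,437 = $19,018
Ending inventory: 52 @ $21 + 333 @ $22 + 215 @ $22 = $13,148
Check: goods available $32,166 = COGS $19,018 + ending $13,148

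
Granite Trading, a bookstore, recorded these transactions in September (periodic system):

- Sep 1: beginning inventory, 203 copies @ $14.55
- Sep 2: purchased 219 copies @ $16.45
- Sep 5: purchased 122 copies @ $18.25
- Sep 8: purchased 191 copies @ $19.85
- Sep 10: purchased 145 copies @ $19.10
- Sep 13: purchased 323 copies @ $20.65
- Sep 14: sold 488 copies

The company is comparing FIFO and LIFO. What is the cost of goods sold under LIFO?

COGS = $9,836.45

FIFO COGS: 203 @ $14.55 + 219 @ $16.45 + 66 @ $18.25 = $7,760.70
LIFO COGS: 323 @ $20.65 + 145 @ $19.10 + 20 @ $19.85 = $9,836.45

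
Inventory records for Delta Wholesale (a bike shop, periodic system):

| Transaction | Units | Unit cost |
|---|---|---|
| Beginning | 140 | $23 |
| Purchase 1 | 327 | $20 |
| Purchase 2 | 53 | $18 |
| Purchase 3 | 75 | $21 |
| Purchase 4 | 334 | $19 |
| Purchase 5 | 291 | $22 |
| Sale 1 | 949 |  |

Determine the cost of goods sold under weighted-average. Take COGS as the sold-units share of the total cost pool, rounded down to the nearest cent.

Sale 1, sell 949: 949/1220 × $25,037.00 → $19,475.50
Ending inventory (cost pool remaining) = $5,561.50

COGS = $19,475.50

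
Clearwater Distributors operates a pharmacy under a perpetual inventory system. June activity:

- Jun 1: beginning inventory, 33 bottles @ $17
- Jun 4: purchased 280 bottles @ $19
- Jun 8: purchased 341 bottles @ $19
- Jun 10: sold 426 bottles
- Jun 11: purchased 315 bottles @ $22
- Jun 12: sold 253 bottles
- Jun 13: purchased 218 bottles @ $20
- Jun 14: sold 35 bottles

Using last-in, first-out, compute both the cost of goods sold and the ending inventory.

Jun 10, 426 sold [LIFO — newest first]: 341 @ $19 + 85 @ $19 = $8,094
Jun 12, 253 sold [LIFO — newest first]: 253 @ $22 = $5,566
Jun 14, 35 sold [LIFO — newest first]: 35 @ $20 = $700
Total COGS = $8,094 + $5,566 + $700 = $14,360
Ending inventory: 33 @ $17 + 195 @ $19 + 62 @ $22 + 183 @ $20 = $9,290

COGS = $14,360; ending inventory = $9,290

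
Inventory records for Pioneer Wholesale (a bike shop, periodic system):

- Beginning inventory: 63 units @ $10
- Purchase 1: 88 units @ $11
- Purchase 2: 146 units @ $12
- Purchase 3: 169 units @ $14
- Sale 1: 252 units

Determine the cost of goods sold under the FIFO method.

COGS = $2,810

Sale 1 (252) [FIFO — oldest first]: 63 @ $10 + 88 @ $11 + 101 @ $12 = $2,810
Ending inventory: 45 @ $12 + 169 @ $14 = $2,906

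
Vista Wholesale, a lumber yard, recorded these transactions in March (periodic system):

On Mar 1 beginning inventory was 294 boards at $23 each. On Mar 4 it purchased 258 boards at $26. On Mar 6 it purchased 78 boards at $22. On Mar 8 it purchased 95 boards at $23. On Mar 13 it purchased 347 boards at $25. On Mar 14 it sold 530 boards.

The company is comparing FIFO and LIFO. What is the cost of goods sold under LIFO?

COGS = $12,836

FIFO COGS: 294 @ $23 + 236 @ $26 = $12,898
LIFO COGS: 347 @ $25 + 95 @ $23 + 78 @ $22 + 10 @ $26 = $12,836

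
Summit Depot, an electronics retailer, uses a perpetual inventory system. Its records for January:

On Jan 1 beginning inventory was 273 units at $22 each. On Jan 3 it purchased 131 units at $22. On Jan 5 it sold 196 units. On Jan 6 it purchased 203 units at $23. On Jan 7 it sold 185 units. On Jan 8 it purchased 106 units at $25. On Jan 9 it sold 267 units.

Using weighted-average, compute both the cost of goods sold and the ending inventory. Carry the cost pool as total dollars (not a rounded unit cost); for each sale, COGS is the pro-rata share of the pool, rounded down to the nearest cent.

COGS = $14,692.88; ending inventory = $1,514.12

After Jan 1: 273 on hand, pool $6,006.00 (≈ $22.0000 each)
After Jan 3: 404 on hand, pool $8,888.00 (≈ $22.0000 each)
Jan 5, sell 196: 196/404 × $8,888.00 → $4,312.00
After Jan 6: 411 on hand, pool $9,245.00 (≈ $22.4939 each)
Jan 7, sell 185: 185/411 × $9,245.00 → $4,161.37
After Jan 8: 332 on hand, pool $7,733.63 (≈ $23.2941 each)
Jan 9, sell 267: 267/332 × $7,733.63 → $6,219.51
Total COGS = $4,312.00 + $4,161.37 + $6,219.51 = $14,692.88
Ending inventory (cost pool remaining) = $1,514.12
Check: goods available $16,207.00 = COGS $14,692.88 + ending $1,514.12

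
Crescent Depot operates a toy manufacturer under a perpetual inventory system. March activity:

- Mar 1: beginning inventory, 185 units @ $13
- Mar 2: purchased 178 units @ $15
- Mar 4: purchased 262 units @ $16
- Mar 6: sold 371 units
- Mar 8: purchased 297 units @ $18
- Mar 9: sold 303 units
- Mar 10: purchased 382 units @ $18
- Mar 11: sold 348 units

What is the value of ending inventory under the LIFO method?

Ending inventory = $3,962

Mar 6, 371 sold [LIFO — newest first]: 262 @ $16 + 109 @ $15 = $5,827
Mar 9, 303 sold [LIFO — newest first]: 297 @ $18 + 6 @ $15 = $5,436
Mar 11, 348 sold [LIFO — newest first]: 348 @ $18 = $6,264
Total COGS = $5,827 + $5,436 + $6,264 = $17,527
Ending inventory: 185 @ $13 + 63 @ $15 + 34 @ $18 = $3,962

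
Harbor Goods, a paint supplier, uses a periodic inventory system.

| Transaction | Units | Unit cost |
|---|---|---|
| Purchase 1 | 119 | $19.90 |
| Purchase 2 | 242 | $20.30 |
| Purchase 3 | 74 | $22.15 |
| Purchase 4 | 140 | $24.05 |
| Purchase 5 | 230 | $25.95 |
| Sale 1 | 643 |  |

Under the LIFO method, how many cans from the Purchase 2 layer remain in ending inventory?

Sale 1 (643) [LIFO — newest first]: 230 @ $25.95 + 140 @ $24.05 + 74 @ $22.15 + 199 @ $20.30 = $15,014.30
Ending inventory: 119 @ $19.90 + 43 @ $20.30 = $3,241.00

43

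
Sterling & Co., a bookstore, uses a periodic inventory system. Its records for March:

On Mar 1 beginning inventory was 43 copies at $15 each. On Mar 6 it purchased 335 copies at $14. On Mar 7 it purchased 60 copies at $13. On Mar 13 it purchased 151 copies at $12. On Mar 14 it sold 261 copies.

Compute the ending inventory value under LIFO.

Mar 14, 261 sold [LIFO — newest first]: 151 @ $12 + 60 @ $13 + 50 @ $14 = $3,292
Ending inventory: 43 @ $15 + 285 @ $14 = $4,635

Ending inventory = $4,635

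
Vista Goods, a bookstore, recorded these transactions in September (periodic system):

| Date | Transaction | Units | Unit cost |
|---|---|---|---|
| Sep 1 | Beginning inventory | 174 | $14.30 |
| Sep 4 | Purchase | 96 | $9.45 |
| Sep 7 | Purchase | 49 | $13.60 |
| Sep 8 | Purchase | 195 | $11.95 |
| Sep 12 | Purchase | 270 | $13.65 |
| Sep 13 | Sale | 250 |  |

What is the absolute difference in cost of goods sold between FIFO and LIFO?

$206.10

FIFO COGS: 174 @ $14.30 + 76 @ $9.45 = $3,206.40
LIFO COGS: 250 @ $13.65 = $3,412.50
Difference = |$3,206.40 − $3,412.50| = $206.10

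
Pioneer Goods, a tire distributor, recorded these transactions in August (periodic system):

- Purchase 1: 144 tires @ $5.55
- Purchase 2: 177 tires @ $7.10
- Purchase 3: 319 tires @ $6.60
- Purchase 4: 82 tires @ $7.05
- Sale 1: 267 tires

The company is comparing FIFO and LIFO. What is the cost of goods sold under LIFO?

COGS = $1,799.10

FIFO COGS: 144 @ $5.55 + 123 @ $7.10 = $1,672.50
LIFO COGS: 82 @ $7.05 + 185 @ $6.60 = $1,799.10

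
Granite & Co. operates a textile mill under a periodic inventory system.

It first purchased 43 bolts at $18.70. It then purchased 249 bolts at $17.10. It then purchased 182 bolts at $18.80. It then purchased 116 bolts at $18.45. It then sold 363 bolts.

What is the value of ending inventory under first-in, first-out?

Sale 1 (363) [FIFO — oldest first]: 43 @ $18.70 + 249 @ $17.10 + 71 @ $18.80 = $6,396.80
Ending inventory: 111 @ $18.80 + 116 @ $18.45 = $4,227.00
Check: goods available $10,623.80 = COGS $6,396.80 + ending $4,227.00

Ending inventory = $4,227.00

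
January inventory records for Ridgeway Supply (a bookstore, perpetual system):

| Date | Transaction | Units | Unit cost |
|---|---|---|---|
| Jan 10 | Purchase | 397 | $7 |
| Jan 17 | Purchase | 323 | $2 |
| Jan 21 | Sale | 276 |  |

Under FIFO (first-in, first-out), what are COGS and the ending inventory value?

COGS = $1,932; ending inventory = $1,493

Jan 21, 276 sold [FIFO — oldest first]: 276 @ $7 = $1,932
Ending inventory: 121 @ $7 + 323 @ $2 = $1,493
Check: goods available $3,425 = COGS $1,932 + ending $1,493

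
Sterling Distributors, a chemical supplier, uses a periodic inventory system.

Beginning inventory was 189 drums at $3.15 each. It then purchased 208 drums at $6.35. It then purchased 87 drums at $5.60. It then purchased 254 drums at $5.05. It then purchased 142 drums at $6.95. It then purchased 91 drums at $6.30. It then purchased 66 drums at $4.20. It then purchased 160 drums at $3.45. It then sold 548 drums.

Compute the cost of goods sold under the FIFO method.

COGS = $2,726.55

Sale 1 (548) [FIFO — oldest first]: 189 @ $3.15 + 208 @ $6.35 + 87 @ $5.60 + 64 @ $5.05 = $2,726.55
Ending inventory: 190 @ $5.05 + 142 @ $6.95 + 91 @ $6.30 + 66 @ $4.20 + 160 @ $3.45 = $3,348.90
Check: goods available $6,075.45 = COGS $2,726.55 + ending $3,348.90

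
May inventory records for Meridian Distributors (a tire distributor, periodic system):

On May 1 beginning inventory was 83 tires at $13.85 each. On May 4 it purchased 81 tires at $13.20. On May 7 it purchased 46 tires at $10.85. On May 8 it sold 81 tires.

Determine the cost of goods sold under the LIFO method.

COGS = $961.10

May 8, 81 sold [LIFO — newest first]: 46 @ $10.85 + 35 @ $13.20 = $961.10
Ending inventory: 83 @ $13.85 + 46 @ $13.20 = $1,756.75
Check: goods available $2,717.85 = COGS $961.10 + ending $1,756.75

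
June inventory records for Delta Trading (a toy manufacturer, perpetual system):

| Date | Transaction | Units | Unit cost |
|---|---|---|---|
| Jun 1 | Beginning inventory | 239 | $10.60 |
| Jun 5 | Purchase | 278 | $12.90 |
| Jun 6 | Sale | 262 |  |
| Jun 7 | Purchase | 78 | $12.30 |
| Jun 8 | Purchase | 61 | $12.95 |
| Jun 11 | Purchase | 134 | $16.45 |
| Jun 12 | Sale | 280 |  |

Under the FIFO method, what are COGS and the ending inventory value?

Jun 6, 262 sold [FIFO — oldest first]: 239 @ $10.60 + 23 @ $12.90 = $2,830.10
Jun 12, 280 sold [FIFO — oldest first]: 255 @ $12.90 + 25 @ $12.30 = $3,597.00
Total COGS = $2,830.10 + $3,597.00 = $6,427.10
Ending inventory: 53 @ $12.30 + 61 @ $12.95 + 134 @ $16.45 = $3,646.15

COGS = $6,427.10; ending inventory = $3,646.15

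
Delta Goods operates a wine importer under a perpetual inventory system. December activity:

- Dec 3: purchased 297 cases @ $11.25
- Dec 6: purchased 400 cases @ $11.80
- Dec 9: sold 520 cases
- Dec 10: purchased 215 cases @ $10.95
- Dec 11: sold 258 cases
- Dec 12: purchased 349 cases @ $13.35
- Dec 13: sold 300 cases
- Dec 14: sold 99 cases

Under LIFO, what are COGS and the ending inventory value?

COGS = $14,129.65; ending inventory = $945.00

Dec 9, 520 sold [LIFO — newest first]: 400 @ $11.80 + 120 @ $11.25 = $6,070.00
Dec 11, 258 sold [LIFO — newest first]: 215 @ $10.95 + 43 @ $11.25 = $2,838.00
Dec 13, 300 sold [LIFO — newest first]: 300 @ $13.35 = $4,005.00
Dec 14, 99 sold [LIFO — newest first]: 49 @ $13.35 + 50 @ $11.25 = $1,216.65
Total COGS = $6,070.00 + $2,838.00 + $4,005.00 + $1,216.65 = $14,129.65
Ending inventory: 84 @ $11.25 = $945.00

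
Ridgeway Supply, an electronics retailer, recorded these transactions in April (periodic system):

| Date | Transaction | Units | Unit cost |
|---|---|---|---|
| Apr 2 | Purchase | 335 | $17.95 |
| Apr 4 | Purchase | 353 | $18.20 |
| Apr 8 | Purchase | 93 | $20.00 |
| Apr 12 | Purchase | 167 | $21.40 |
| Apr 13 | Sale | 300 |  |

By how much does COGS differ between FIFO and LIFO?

$776.80

FIFO COGS: 300 @ $17.95 = $5,385.00
LIFO COGS: 167 @ $21.40 + 93 @ $20.00 + 40 @ $18.20 = $6,161.80
Difference = |$5,385.00 − $6,161.80| = $776.80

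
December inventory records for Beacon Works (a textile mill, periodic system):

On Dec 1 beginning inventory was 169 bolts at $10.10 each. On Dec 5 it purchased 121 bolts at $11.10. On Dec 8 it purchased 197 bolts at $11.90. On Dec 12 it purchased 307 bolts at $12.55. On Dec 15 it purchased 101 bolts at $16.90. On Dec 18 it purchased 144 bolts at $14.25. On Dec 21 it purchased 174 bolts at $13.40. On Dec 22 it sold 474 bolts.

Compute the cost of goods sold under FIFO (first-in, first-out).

Dec 22, 474 sold [FIFO — oldest first]: 169 @ $10.10 + 121 @ $11.10 + 184 @ $11.90 = $5,239.60
Ending inventory: 13 @ $11.90 + 307 @ $12.55 + 101 @ $16.90 + 144 @ $14.25 + 174 @ $13.40 = $10,098.05

COGS = $5,239.60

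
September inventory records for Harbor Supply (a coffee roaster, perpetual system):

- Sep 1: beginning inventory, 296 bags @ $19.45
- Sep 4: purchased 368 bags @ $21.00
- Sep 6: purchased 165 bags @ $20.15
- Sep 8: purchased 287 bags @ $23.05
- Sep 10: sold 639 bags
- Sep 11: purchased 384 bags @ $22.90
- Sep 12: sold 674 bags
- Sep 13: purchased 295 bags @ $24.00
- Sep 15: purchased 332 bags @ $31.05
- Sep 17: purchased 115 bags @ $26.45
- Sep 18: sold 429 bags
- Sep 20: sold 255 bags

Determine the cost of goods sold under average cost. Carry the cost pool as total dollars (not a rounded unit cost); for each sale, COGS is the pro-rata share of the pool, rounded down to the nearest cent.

COGS = $46,184.09

After Sep 1: 296 on hand, pool $5,757.20 (≈ $19.4500 each)
After Sep 4: 664 on hand, pool $13,485.20 (≈ $20.3090 each)
After Sep 6: 829 on hand, pool $16,809.95 (≈ $20.2774 each)
After Sep 8: 1116 on hand, pool $23,425.30 (≈ $20.9904 each)
Sep 10, sell 639: 639/1116 × $23,425.30 → $13,412.87
After Sep 11: 861 on hand, pool $18,806.03 (≈ $21.8421 each)
Sep 12, sell 674: 674/861 × $18,806.03 → $14,721.56
After Sep 13: 482 on hand, pool $11,164.47 (≈ $23.1628 each)
After Sep 15: 814 on hand, pool $21,473.07 (≈ $26.3797 each)
After Sep 17: 929 on hand, pool $24,514.82 (≈ $26.3884 each)
Sep 18, sell 429: 429/929 × $24,514.82 → $11,320.62
Sep 20, sell 255: 255/500 × $13,194.20 → $6,729.04
Total COGS = $13,412.87 + $14,721.56 + $11,320.62 + $6,729.04 = $46,184.09
Ending inventory (cost pool remaining) = $6,465.16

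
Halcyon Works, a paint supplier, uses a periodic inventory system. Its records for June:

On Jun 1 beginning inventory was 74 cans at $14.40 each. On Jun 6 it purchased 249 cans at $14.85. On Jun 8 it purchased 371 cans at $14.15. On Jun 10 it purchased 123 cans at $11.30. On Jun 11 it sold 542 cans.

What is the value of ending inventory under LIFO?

Jun 11, 542 sold [LIFO — newest first]: 123 @ $11.30 + 371 @ $14.15 + 48 @ $14.85 = $7,352.35
Ending inventory: 74 @ $14.40 + 201 @ $14.85 = $4,050.45
Check: goods available $11,402.80 = COGS $7,352.35 + ending $4,050.45

Ending inventory = $4,050.45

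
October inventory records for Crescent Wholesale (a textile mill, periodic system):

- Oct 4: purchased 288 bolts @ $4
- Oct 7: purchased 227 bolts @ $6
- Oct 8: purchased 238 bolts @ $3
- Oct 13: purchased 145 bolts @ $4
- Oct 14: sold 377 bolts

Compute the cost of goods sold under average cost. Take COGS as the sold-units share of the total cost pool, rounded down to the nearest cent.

Oct 14, sell 377: 377/898 × $3,808.00 → $1,598.68
Ending inventory (cost pool remaining) = $2,209.32

COGS = $1,598.68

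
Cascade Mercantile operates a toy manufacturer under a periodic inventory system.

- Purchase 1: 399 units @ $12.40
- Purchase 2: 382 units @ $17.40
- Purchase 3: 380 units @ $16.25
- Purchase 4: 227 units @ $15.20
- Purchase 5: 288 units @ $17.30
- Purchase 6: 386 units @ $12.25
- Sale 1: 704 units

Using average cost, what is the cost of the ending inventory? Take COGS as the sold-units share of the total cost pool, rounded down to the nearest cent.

Ending inventory = $20,370.47

Sale 1, sell 704: 704/2062 × $30,930.70 → $10,560.23
Ending inventory (cost pool remaining) = $20,370.47
Check: goods available $30,930.70 = COGS $10,560.23 + ending $20,370.47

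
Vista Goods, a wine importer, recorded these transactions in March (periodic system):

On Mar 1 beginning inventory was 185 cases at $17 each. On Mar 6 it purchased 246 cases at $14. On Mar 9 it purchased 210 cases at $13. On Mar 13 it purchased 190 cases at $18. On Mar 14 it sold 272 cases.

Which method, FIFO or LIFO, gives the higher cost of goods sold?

FIFO COGS: 185 @ $17 + 87 @ $14 = $4,363
LIFO COGS: 190 @ $18 + 82 @ $13 = $4,486

LIFO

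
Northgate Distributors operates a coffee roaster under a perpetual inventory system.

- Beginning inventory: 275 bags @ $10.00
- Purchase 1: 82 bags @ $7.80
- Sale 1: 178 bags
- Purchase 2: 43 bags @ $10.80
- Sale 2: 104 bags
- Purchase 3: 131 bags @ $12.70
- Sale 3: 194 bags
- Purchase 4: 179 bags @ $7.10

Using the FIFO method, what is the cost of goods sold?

Sale 1 (178) [FIFO — oldest first]: 178 @ $10.00 = $1,780.00
Sale 2 (104) [FIFO — oldest first]: 97 @ $10.00 + 7 @ $7.80 = $1,024.60
Sale 3 (194) [FIFO — oldest first]: 75 @ $7.80 + 43 @ $10.80 + 76 @ $12.70 = $2,014.60
Total COGS = $1,780.00 + $1,024.60 + $2,014.60 = $4,819.20
Ending inventory: 55 @ $12.70 + 179 @ $7.10 = $1,969.40

COGS = $4,819.20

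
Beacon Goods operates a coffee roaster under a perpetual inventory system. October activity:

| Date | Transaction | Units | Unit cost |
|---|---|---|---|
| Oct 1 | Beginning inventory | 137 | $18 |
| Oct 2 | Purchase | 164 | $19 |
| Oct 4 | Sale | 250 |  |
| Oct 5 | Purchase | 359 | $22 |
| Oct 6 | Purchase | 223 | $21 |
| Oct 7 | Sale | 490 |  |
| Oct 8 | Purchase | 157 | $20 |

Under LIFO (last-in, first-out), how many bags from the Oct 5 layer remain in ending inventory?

Oct 4, 250 sold [LIFO — newest first]: 164 @ $19 + 86 @ $18 = $4,664
Oct 7, 490 sold [LIFO — newest first]: 223 @ $21 + 267 @ $22 = $10,557
Total COGS = $4,664 + $10,557 = $15,221
Ending inventory: 51 @ $18 + 92 @ $22 + 157 @ $20 = $6,082

92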